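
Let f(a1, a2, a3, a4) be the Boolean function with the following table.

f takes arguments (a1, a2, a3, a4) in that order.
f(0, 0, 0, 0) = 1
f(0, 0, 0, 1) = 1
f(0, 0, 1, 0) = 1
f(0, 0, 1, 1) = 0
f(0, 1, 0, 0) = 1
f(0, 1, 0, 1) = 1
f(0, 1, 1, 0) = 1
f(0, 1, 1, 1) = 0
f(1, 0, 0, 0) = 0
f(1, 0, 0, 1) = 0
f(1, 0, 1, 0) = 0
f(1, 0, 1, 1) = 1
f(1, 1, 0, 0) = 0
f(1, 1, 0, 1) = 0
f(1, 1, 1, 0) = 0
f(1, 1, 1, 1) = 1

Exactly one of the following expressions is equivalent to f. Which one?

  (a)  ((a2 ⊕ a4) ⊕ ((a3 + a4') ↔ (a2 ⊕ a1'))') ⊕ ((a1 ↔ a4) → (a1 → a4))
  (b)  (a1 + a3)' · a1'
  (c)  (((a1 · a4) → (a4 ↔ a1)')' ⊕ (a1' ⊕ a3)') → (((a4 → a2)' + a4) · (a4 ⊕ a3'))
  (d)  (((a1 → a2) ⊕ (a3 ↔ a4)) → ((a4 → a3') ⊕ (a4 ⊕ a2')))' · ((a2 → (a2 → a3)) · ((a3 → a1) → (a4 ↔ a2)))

a

(b) disagrees with f on (0,0,1,0) (formula → 0, table → 1); rule it out.
(c) disagrees with f on (0,0,1,0) (formula → 0, table → 1); rule it out.
(d) disagrees with f on (0,0,0,0) (formula → 0, table → 1); rule it out.
That leaves (a). Evaluating it on every row reproduces the table of f exactly.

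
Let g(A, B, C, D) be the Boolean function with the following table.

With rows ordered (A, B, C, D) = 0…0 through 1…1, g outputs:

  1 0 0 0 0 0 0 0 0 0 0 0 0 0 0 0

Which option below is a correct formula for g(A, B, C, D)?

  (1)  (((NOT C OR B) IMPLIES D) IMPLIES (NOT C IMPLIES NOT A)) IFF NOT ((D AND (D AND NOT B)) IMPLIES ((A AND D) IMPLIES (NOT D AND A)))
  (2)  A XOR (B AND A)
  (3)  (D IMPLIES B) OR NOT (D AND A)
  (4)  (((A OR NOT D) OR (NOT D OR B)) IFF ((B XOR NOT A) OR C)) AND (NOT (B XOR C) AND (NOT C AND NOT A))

4

(1) disagrees with g on (0,0,0,0) (formula → 0, table → 1); rule it out.
(2) disagrees with g on (0,0,0,0) (formula → 0, table → 1); rule it out.
(3) disagrees with g on (0,0,0,1) (formula → 1, table → 0); rule it out.
That leaves (4). Evaluating it on every row reproduces the table of g exactly.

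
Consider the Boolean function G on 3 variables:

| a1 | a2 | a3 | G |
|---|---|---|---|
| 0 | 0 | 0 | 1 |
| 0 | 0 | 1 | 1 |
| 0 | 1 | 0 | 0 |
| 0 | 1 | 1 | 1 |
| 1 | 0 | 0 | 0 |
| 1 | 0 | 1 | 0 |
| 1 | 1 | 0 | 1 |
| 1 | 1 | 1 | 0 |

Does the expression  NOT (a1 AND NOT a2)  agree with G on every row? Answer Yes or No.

No

Evaluate NOT (a1 AND NOT a2) on each row and compare to G:
  a1=0, a2=0, a3=0: formula gives 1, G = 1 ✓
  a1=0, a2=0, a3=1: formula gives 1, G = 1 ✓
  a1=0, a2=1, a3=0: formula gives 1, but G = 0 ✗
A single disagreement suffices: at (0,1,0) they differ, so the formula does not compute G.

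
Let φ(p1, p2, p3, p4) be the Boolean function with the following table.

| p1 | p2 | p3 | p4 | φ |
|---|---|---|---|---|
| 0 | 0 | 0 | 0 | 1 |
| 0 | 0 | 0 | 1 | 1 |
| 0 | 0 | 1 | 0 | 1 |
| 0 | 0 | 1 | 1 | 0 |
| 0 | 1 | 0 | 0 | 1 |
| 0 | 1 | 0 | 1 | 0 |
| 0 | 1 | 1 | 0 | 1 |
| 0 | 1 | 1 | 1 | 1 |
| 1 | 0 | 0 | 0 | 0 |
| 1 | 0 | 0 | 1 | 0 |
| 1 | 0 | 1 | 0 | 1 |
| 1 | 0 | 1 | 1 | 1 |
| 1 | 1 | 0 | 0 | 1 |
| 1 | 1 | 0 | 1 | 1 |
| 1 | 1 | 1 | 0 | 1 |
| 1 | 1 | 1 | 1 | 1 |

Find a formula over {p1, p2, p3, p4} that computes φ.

φ(p1, p2, p3, p4) = ¬((((((¬p1 ∧ ¬p2) ∧ p3) ∧ p4) ∨ (((¬p1 ∧ p2) ∧ ¬p3) ∧ p4)) ∨ (((p1 ∧ ¬p2) ∧ ¬p3) ∧ ¬p4)) ∨ (((p1 ∧ ¬p2) ∧ ¬p3) ∧ p4))

The 0-rows are (0,0,1,1), (0,1,0,1), (1,0,0,0), (1,0,0,1). Take each as a conjunction (¬p1·¬p2·p3·p4, ¬p1·p2·¬p3·p4, p1·¬p2·¬p3·¬p4, p1·¬p2·¬p3·p4), form their disjunction, and complement — that gives a formula that is 1 everywhere φ is.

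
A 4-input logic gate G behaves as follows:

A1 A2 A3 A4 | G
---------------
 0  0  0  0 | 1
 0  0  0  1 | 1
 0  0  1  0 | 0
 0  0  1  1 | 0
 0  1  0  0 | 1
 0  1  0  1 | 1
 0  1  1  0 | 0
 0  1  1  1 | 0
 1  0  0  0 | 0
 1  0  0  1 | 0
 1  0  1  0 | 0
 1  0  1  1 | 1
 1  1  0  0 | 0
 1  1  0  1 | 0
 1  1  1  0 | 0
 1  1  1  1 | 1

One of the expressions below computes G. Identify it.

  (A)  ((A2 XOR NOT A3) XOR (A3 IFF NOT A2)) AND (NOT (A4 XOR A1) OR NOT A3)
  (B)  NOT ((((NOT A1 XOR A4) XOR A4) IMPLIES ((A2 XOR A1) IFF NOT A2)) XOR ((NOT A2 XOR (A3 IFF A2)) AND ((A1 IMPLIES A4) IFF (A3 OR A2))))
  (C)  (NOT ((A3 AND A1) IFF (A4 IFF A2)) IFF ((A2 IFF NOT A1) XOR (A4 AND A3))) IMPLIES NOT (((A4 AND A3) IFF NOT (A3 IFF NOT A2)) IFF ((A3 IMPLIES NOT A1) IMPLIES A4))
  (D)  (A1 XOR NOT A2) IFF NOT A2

B

(A): at (0,0,1,0) it gives 1, but G = 0 — eliminated.
(C): at (0,0,1,0) it gives 1, but G = 0 — eliminated.
(D): at (0,0,1,0) it gives 1, but G = 0 — eliminated.
That leaves (B). Evaluating it on every row reproduces the table of G exactly.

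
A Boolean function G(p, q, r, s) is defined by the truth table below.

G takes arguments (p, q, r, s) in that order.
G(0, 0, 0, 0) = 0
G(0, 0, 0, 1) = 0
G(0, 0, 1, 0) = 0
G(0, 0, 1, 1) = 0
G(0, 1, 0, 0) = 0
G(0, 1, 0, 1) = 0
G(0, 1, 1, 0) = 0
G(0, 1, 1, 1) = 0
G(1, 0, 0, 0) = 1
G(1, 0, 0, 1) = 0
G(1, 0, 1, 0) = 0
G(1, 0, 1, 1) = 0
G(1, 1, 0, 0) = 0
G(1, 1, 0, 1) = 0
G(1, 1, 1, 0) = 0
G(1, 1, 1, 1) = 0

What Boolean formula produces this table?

G is 1 on exactly one input, (1,0,0,0), whose minterm is p·¬q·¬r·¬s. So G is just that conjunction.

G(p, q, r, s) = ((p AND NOT q) AND NOT r) AND NOT s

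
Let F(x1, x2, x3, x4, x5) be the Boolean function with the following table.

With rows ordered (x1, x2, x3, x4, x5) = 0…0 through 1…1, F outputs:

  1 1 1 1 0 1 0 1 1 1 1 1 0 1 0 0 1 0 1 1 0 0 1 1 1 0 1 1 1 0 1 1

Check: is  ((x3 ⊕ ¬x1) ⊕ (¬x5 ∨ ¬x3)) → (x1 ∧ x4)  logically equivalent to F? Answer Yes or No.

Check the formula against F row by row:
  x1=0, x2=0, x3=0, x4=0, x5=0: formula gives 1, F = 1 ✓
  x1=0, x2=0, x3=0, x4=0, x5=1: formula gives 1, F = 1 ✓
  x1=0, x2=0, x3=0, x4=1, x5=0: formula gives 1, F = 1 ✓
  x1=0, x2=0, x3=0, x4=1, x5=1: formula gives 1, F = 1 ✓
  …
  x1=0, x2=1, x3=1, x4=1, x5=1: formula gives 1, but F = 0 ✗
A single disagreement suffices: at (0,1,1,1,1) they differ, so the formula does not compute F.

No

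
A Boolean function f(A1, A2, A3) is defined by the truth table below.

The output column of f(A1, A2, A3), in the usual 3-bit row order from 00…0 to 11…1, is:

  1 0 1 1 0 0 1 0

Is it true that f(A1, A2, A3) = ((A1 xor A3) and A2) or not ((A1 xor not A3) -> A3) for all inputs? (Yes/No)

Test each input against both f and the formula:
  A1=0, A2=0, A3=0: formula gives 1, f = 1 ✓
  A1=0, A2=0, A3=1: formula gives 0, f = 0 ✓
  A1=0, A2=1, A3=0: formula gives 1, f = 1 ✓
  A1=0, A2=1, A3=1: formula gives 1, f = 1 ✓
  A1=1, A2=0, A3=0: formula gives 0, f = 0 ✓
  …and likewise for the remaining 3 rows.
Every row agrees, so the formula is equivalent.

Yes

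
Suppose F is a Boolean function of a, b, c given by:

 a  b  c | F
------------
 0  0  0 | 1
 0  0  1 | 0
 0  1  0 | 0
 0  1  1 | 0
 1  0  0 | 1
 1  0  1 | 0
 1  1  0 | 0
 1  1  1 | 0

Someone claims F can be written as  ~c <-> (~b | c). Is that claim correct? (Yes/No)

Test each input against both F and the formula:
  a=0, b=0, c=0: formula gives 1, F = 1 ✓
  a=0, b=0, c=1: formula gives 0, F = 0 ✓
  a=0, b=1, c=0: formula gives 0, F = 0 ✓
  a=0, b=1, c=1: formula gives 0, F = 0 ✓
  a=1, b=0, c=0: formula gives 1, F = 1 ✓
  …and likewise for the remaining 3 rows.
Every row agrees, so the formula is equivalent.

Yes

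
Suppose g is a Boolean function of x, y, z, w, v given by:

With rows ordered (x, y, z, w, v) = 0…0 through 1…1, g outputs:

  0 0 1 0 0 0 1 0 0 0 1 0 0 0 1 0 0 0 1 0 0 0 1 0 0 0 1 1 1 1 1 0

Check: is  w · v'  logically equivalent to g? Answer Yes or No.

No

Test each input against both g and the formula:
  x=0, y=0, z=0, w=0, v=0: formula gives 0, g = 0 ✓
  x=0, y=0, z=0, w=0, v=1: formula gives 0, g = 0 ✓
  x=0, y=0, z=0, w=1, v=0: formula gives 1, g = 1 ✓
  x=0, y=0, z=0, w=1, v=1: formula gives 0, g = 0 ✓
  …
  x=1, y=1, z=0, w=1, v=1: formula gives 0, but g = 1 ✗
A single disagreement suffices: at (1,1,0,1,1) they differ, so the formula does not compute g.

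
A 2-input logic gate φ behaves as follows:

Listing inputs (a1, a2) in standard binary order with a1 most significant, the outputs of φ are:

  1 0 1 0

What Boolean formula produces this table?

φ(a1, a2) = (¬a1 ∧ ¬a2) ∨ (a1 ∧ ¬a2)

φ=1 on 2 inputs: (0,0), (1,0). Reading each as a conjunction of literals (¬a1·¬a2, a1·¬a2) and taking the OR gives the canonical DNF.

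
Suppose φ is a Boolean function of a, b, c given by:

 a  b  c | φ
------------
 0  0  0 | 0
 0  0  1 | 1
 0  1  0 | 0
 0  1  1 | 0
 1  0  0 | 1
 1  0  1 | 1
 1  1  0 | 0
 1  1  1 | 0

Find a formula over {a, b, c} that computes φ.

The 1-rows are (0,0,1), (1,0,0), (1,0,1). Each contributes one minterm — ¬a·¬b·c; a·¬b·¬c; a·¬b·c — and their disjunction is a sum-of-products form of φ.

φ(a, b, c) = (((¬a ∧ ¬b) ∧ c) ∨ ((a ∧ ¬b) ∧ ¬c)) ∨ ((a ∧ ¬b) ∧ c)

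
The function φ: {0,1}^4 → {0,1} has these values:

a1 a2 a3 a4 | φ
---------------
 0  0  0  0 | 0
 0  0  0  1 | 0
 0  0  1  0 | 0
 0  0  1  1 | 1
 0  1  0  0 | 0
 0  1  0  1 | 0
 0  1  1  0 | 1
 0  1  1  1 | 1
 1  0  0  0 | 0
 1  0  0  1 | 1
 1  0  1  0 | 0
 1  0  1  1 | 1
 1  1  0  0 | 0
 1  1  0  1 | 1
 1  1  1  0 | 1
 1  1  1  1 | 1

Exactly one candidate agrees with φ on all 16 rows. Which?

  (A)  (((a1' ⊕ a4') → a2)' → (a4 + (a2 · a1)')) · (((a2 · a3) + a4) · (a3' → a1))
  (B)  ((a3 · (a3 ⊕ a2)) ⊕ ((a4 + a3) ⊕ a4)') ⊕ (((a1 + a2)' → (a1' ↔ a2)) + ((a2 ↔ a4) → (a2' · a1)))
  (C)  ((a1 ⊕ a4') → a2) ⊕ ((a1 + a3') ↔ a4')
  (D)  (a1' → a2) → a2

(B) fails at (0,0,0,0): the formula yields 1, φ is 0.
(C) fails at (0,0,0,0): the formula yields 1, φ is 0.
(D) fails at (0,0,0,0): the formula yields 1, φ is 0.
That leaves (A). Evaluating it on every row reproduces the table of φ exactly.

A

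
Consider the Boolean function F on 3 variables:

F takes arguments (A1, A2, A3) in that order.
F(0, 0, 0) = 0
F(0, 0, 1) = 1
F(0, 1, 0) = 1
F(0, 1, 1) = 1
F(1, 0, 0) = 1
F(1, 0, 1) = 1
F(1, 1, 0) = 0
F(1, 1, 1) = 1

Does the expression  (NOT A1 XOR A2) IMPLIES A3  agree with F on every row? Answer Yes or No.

Check the formula against F row by row:
  A1=0, A2=0, A3=0: formula gives 0, F = 0 ✓
  A1=0, A2=0, A3=1: formula gives 1, F = 1 ✓
  A1=0, A2=1, A3=0: formula gives 1, F = 1 ✓
  A1=0, A2=1, A3=1: formula gives 1, F = 1 ✓
  A1=1, A2=0, A3=0: formula gives 1, F = 1 ✓
  … (the remaining 3 rows also agree.)
No disagreement on any input; they are logically equivalent.

Yes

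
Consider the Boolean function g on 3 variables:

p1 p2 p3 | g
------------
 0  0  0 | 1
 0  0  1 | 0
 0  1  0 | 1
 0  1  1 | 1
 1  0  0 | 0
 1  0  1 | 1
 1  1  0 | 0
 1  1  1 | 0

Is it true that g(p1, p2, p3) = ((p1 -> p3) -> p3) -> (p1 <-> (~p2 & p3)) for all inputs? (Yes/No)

Yes

Test each input against both g and the formula:
  p1=0, p2=0, p3=0: formula gives 1, g = 1 ✓
  p1=0, p2=0, p3=1: formula gives 0, g = 0 ✓
  p1=0, p2=1, p3=0: formula gives 1, g = 1 ✓
  p1=0, p2=1, p3=1: formula gives 1, g = 1 ✓
  p1=1, p2=0, p3=0: formula gives 0, g = 0 ✓
  …and likewise for the remaining 3 rows.
All 8 rows match — the expression computes g exactly.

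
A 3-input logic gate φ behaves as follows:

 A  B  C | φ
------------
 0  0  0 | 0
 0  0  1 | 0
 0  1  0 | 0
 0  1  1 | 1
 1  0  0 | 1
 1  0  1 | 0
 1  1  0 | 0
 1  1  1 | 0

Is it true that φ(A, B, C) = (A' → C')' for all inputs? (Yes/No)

No

Check the formula against φ row by row:
  A=0, B=0, C=0: formula gives 0, φ = 0 ✓
  A=0, B=0, C=1: formula gives 1, but φ = 0 ✗
Row (0,0,1) is a counterexample, so the formula is not equivalent to φ.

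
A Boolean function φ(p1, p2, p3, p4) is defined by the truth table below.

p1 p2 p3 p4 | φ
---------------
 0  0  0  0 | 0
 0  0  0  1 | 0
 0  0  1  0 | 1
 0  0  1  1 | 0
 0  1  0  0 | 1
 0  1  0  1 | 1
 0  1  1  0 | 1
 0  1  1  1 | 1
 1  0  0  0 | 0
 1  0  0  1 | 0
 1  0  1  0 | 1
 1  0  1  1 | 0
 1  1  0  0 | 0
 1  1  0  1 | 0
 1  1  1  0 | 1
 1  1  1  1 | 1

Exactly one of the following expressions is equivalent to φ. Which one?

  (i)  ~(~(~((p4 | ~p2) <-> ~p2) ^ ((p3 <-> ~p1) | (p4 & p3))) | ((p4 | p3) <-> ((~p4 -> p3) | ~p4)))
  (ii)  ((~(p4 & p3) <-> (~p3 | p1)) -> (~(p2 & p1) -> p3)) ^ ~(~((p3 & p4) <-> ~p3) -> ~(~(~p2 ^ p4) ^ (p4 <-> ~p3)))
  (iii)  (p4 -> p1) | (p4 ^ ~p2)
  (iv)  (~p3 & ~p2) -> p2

(i): at (0,0,1,0) it gives 0, but φ = 1 — eliminated.
(iii): at (0,0,0,0) it gives 1, but φ = 0 — eliminated.
(iv): at (0,0,1,1) it gives 1, but φ = 0 — eliminated.
Only (ii) survives; checking it on all 16 rows confirms it matches φ.

ii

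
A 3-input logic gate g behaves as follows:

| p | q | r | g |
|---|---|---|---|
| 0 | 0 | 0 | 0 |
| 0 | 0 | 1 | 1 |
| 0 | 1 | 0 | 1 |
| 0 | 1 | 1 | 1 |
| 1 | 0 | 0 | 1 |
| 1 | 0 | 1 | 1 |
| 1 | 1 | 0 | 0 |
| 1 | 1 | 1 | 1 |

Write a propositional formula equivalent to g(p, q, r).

g(p, q, r) = NOT (((NOT p AND NOT q) AND NOT r) OR ((p AND q) AND NOT r))

There are just 2 zero rows: (0,0,0), (1,1,0). Their minterms are ¬p·¬q·¬r, p·q·¬r; the OR of those covers precisely the 0-outputs, and negating it yields g.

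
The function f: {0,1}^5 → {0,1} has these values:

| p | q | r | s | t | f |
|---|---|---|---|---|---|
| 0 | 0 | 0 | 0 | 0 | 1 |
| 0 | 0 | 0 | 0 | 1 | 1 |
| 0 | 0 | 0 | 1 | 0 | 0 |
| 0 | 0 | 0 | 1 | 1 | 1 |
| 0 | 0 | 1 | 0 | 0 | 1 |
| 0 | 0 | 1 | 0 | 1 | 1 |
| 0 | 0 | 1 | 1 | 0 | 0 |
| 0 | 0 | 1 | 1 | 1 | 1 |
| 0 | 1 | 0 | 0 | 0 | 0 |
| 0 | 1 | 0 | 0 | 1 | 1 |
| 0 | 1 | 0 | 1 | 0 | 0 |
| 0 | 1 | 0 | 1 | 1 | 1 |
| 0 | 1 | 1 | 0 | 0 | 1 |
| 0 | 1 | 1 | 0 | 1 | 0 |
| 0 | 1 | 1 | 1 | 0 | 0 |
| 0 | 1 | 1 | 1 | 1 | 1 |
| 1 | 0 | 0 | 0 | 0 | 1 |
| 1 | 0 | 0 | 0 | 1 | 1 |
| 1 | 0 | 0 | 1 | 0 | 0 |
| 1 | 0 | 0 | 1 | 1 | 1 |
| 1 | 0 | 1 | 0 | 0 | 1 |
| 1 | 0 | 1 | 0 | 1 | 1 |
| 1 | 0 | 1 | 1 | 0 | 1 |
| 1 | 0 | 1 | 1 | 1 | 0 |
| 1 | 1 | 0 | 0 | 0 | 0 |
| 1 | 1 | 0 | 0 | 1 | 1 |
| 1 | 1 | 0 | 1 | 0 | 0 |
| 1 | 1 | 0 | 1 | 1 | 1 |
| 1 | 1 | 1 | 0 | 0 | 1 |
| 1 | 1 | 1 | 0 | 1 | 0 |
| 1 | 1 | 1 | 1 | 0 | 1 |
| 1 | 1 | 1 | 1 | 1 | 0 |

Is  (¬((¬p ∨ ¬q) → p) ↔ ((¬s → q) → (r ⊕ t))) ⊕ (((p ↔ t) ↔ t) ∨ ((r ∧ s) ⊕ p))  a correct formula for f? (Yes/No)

Yes

Check the formula against f row by row:
  p=0, q=0, r=0, s=0, t=0: formula gives 1, f = 1 ✓
  p=0, q=0, r=0, s=0, t=1: formula gives 1, f = 1 ✓
  p=0, q=0, r=0, s=1, t=0: formula gives 0, f = 0 ✓
  p=0, q=0, r=0, s=1, t=1: formula gives 1, f = 1 ✓
  … (the remaining 28 rows also agree.)
No disagreement on any input; they are logically equivalent.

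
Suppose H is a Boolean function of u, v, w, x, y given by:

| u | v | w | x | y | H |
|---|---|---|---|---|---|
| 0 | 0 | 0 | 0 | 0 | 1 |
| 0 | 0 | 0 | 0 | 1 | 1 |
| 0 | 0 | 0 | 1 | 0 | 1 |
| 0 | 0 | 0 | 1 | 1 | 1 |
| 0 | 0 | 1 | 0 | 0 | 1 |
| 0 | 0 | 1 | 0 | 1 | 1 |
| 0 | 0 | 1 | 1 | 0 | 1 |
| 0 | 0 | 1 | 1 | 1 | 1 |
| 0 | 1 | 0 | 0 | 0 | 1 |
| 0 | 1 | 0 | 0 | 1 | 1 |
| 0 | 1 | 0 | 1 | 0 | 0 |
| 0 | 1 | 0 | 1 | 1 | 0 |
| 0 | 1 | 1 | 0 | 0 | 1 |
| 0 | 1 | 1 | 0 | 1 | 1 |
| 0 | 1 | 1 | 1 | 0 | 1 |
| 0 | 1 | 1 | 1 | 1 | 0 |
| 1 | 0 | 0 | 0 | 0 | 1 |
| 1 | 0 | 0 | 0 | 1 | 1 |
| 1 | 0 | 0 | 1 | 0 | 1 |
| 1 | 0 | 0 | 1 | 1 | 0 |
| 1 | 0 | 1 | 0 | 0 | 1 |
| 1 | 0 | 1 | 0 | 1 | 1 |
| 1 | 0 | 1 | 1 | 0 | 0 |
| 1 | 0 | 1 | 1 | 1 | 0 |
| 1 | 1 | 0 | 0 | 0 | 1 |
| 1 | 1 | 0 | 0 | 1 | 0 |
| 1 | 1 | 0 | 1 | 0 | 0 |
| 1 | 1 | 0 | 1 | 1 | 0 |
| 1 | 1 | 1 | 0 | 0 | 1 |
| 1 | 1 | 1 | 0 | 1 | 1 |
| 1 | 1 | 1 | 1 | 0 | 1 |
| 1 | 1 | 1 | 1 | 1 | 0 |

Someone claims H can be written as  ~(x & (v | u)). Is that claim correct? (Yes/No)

Evaluate ~(x & (v | u)) on each row and compare to H:
  u=0, v=0, w=0, x=0, y=0: formula gives 1, H = 1 ✓
  u=0, v=0, w=0, x=0, y=1: formula gives 1, H = 1 ✓
  u=0, v=0, w=0, x=1, y=0: formula gives 1, H = 1 ✓
  u=0, v=0, w=0, x=1, y=1: formula gives 1, H = 1 ✓
  …
  u=0, v=1, w=1, x=1, y=0: formula gives 0, but H = 1 ✗
A single disagreement suffices: at (0,1,1,1,0) they differ, so the formula does not compute H.

No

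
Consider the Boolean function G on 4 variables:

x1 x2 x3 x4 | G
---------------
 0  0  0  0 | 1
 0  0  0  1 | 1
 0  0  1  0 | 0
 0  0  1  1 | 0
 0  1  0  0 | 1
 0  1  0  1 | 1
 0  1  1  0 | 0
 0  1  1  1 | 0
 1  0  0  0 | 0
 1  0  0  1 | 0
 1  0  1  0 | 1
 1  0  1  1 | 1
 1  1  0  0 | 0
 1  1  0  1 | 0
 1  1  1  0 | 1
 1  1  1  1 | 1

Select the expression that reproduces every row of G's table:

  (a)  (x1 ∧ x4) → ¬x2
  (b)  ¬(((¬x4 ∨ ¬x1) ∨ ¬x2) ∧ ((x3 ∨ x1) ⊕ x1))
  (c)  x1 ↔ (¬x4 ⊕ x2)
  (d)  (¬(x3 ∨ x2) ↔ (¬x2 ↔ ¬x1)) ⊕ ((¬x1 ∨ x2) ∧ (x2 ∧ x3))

(a): at (0,0,1,0) it gives 1, but G = 0 — eliminated.
(b): at (1,0,0,0) it gives 1, but G = 0 — eliminated.
(c): at (0,0,0,0) it gives 0, but G = 1 — eliminated.
(d) is the remaining candidate, and it agrees with G on all 16 inputs.

d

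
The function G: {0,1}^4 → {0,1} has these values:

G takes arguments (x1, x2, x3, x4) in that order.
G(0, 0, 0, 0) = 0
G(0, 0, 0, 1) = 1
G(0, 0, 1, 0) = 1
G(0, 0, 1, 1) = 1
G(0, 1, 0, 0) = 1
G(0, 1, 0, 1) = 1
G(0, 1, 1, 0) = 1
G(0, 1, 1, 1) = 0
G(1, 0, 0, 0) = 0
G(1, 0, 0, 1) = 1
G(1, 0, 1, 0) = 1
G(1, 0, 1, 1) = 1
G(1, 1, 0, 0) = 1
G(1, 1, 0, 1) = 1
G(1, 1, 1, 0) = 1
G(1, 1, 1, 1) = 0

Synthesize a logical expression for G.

G(x1, x2, x3, x4) = NOT ((((((NOT x1 AND NOT x2) AND NOT x3) AND NOT x4) OR (((NOT x1 AND x2) AND x3) AND x4)) OR (((x1 AND NOT x2) AND NOT x3) AND NOT x4)) OR (((x1 AND x2) AND x3) AND x4))

G is 0 on only 4 rows — (0,0,0,0), (0,1,1,1), (1,0,0,0), (1,1,1,1). Writing each as a minterm (¬x1·¬x2·¬x3·¬x4, ¬x1·x2·x3·x4, x1·¬x2·¬x3·¬x4, x1·x2·x3·x4) and OR-ing them characterizes exactly where G=0, so G is the negation of that disjunction.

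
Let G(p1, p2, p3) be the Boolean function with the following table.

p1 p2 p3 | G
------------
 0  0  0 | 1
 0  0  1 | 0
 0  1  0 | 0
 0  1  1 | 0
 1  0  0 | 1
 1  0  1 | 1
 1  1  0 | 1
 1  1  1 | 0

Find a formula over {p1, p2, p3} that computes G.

G(p1, p2, p3) = ((((~p1 & ~p2) & ~p3) | ((p1 & ~p2) & ~p3)) | ((p1 & ~p2) & p3)) | ((p1 & p2) & ~p3)

Collect the rows where G=1 — (0,0,0), (1,0,0), (1,0,1), (1,1,0) — and write one minterm per row: ¬p1·¬p2·¬p3, p1·¬p2·¬p3, p1·¬p2·p3, p1·p2·¬p3. Their union (logical OR) reproduces the table exactly.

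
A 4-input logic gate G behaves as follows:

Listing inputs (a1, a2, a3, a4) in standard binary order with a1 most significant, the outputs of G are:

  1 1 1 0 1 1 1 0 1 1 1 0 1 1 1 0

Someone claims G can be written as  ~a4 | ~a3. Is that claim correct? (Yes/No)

Yes

Test each input against both G and the formula:
  a1=0, a2=0, a3=0, a4=0: formula gives 1, G = 1 ✓
  a1=0, a2=0, a3=0, a4=1: formula gives 1, G = 1 ✓
  a1=0, a2=0, a3=1, a4=0: formula gives 1, G = 1 ✓
  a1=0, a2=0, a3=1, a4=1: formula gives 0, G = 0 ✓
  … (the remaining 12 rows also agree.)
Every row agrees, so the formula is equivalent.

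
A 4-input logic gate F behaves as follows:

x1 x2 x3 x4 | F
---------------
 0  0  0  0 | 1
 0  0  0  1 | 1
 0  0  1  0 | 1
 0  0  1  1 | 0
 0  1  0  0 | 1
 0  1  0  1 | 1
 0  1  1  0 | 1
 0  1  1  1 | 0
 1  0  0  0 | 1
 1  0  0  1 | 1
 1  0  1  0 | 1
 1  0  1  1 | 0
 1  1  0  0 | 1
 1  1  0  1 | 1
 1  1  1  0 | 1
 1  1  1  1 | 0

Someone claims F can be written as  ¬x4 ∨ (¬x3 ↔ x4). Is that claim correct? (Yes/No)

Check the formula against F row by row:
  x1=0, x2=0, x3=0, x4=0: formula gives 1, F = 1 ✓
  x1=0, x2=0, x3=0, x4=1: formula gives 1, F = 1 ✓
  x1=0, x2=0, x3=1, x4=0: formula gives 1, F = 1 ✓
  x1=0, x2=0, x3=1, x4=1: formula gives 0, F = 0 ✓
  …and likewise for the remaining 12 rows.
All 16 rows match — the expression computes F exactly.

Yes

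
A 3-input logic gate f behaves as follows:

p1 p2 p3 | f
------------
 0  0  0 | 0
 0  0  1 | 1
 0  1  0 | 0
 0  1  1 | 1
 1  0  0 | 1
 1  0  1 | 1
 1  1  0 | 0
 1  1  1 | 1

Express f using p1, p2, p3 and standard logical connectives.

The 0-rows are (0,0,0), (0,1,0), (1,1,0). Take each as a conjunction (¬p1·¬p2·¬p3, ¬p1·p2·¬p3, p1·p2·¬p3), form their disjunction, and complement — that gives a formula that is 1 everywhere f is.

f(p1, p2, p3) = ((((p1' · p2') · p3') + ((p1' · p2) · p3')) + ((p1 · p2) · p3'))'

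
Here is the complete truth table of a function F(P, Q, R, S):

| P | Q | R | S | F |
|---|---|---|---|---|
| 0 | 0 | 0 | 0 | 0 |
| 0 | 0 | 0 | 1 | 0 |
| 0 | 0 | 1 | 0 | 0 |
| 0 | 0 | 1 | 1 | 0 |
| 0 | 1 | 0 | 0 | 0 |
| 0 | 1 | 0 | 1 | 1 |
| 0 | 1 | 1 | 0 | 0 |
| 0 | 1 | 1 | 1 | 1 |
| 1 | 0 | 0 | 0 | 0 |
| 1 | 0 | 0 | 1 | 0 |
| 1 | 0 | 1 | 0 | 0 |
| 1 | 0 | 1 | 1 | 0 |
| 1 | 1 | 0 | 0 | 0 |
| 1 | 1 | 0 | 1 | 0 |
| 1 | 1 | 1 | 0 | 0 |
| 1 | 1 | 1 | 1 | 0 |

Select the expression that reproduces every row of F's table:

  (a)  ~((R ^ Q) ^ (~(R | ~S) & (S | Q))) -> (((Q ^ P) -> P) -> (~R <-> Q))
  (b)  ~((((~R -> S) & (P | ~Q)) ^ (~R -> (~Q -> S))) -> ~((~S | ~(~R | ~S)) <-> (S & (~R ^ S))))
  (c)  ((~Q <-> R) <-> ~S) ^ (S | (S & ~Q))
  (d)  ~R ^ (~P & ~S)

(a) fails at (0,0,0,1): the formula yields 1, F is 0.
(c) fails at (0,0,1,0): the formula yields 1, F is 0.
(d) fails at (0,0,0,1): the formula yields 1, F is 0.
That leaves (b). Evaluating it on every row reproduces the table of F exactly.

b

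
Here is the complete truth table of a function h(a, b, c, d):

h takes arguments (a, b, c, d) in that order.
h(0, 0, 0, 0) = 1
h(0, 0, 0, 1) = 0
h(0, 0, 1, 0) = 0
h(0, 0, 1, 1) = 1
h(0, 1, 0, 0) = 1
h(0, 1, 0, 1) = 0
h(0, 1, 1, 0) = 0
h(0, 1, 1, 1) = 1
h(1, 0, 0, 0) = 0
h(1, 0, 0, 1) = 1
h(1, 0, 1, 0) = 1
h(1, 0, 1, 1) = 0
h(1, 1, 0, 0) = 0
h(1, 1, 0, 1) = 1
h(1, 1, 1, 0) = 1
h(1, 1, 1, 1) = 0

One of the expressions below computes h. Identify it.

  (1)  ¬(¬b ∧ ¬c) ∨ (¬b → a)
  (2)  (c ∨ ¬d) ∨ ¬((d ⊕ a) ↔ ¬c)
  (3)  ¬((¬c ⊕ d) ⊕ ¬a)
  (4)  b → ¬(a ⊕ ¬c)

3

(1) disagrees with h on (0,0,0,0) (formula → 0, table → 1); rule it out.
(2) disagrees with h on (0,0,1,0) (formula → 1, table → 0); rule it out.
(4) disagrees with h on (0,0,0,1) (formula → 1, table → 0); rule it out.
(3) is the remaining candidate, and it agrees with h on all 16 inputs.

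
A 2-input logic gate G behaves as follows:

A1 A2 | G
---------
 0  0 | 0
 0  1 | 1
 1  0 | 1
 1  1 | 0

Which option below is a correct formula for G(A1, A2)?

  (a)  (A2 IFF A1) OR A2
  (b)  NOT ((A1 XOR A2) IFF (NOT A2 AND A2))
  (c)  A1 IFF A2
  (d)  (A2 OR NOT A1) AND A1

b

(a) fails at (0,0): the formula yields 1, G is 0.
(c) fails at (0,0): the formula yields 1, G is 0.
(d) fails at (0,1): the formula yields 0, G is 1.
(b) is the remaining candidate, and it agrees with G on all 4 inputs.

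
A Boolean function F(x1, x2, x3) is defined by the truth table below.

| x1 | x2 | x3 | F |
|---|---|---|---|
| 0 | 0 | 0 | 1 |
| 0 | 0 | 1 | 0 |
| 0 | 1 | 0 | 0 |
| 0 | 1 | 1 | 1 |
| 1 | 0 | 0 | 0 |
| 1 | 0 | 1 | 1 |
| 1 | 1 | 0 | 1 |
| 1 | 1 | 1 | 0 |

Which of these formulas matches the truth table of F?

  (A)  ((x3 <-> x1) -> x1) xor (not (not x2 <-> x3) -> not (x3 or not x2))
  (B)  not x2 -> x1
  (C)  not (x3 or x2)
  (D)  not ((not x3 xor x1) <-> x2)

D

(A) fails at (0,0,0): the formula yields 0, F is 1.
(B) fails at (0,0,0): the formula yields 0, F is 1.
(C) fails at (0,1,1): the formula yields 0, F is 1.
That leaves (D). Evaluating it on every row reproduces the table of F exactly.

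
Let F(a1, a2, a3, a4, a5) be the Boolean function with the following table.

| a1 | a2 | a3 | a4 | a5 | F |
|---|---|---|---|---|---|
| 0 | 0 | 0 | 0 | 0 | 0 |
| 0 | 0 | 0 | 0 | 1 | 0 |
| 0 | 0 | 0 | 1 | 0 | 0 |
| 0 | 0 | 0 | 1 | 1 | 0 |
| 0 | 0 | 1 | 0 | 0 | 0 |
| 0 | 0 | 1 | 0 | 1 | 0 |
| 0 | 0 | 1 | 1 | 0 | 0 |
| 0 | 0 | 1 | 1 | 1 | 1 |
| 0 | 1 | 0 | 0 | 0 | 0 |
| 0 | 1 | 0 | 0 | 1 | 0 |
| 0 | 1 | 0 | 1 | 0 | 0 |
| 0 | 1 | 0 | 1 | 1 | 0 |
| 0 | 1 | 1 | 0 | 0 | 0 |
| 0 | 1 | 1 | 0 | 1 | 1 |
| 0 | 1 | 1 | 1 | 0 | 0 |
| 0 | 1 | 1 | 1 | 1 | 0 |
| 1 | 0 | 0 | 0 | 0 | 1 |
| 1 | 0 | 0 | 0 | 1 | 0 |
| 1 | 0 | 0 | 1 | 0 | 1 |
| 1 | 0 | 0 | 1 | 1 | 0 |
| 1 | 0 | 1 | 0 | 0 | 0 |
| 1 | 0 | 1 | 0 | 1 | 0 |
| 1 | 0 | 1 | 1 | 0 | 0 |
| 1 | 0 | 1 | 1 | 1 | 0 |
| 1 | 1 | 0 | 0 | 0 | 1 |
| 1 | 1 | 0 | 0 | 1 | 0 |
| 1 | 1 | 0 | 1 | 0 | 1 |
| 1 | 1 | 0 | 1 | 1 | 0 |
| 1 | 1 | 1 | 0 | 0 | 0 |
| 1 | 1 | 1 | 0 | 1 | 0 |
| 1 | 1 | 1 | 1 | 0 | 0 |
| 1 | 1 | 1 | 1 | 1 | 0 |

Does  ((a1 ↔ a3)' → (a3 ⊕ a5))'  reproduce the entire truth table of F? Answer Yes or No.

No

Evaluate ((a1 ↔ a3)' → (a3 ⊕ a5))' on each row and compare to F:
  a1=0, a2=0, a3=0, a4=0, a5=0: formula gives 0, F = 0 ✓
  a1=0, a2=0, a3=0, a4=0, a5=1: formula gives 0, F = 0 ✓
  a1=0, a2=0, a3=0, a4=1, a5=0: formula gives 0, F = 0 ✓
  a1=0, a2=0, a3=0, a4=1, a5=1: formula gives 0, F = 0 ✓
  …
  a1=0, a2=0, a3=1, a4=0, a5=1: formula gives 1, but F = 0 ✗
A single disagreement suffices: at (0,0,1,0,1) they differ, so the formula does not compute F.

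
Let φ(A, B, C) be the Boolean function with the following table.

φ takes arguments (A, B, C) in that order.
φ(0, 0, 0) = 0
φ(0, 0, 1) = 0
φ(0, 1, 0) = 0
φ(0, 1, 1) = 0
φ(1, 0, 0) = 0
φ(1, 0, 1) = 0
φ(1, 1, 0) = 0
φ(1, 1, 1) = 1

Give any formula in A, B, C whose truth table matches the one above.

The output is 1 only when every input is 1 — the AND of all inputs.

φ(A, B, C) = (A ∧ B) ∧ C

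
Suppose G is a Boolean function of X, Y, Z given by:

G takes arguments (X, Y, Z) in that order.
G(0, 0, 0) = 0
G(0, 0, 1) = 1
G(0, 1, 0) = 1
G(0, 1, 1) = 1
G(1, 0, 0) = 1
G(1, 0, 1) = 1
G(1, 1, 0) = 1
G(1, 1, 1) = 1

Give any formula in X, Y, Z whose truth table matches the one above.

Only row (0,0,0) gives 0. So G is 1 everywhere except there — the complement of the minterm ¬X·¬Y·¬Z.

G(X, Y, Z) = ¬((¬X ∧ ¬Y) ∧ ¬Z)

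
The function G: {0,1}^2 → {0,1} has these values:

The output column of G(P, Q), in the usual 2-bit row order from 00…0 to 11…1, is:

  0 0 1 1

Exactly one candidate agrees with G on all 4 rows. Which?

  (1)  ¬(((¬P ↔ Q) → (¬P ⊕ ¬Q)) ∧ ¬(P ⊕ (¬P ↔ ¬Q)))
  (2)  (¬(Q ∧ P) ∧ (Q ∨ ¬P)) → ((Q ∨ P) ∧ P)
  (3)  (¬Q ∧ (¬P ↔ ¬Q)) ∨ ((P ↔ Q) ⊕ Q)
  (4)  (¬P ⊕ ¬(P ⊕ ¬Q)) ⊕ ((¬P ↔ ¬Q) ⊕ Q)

2

(1) fails at (0,0): the formula yields 1, G is 0.
(3) fails at (0,0): the formula yields 1, G is 0.
(4) fails at (0,1): the formula yields 1, G is 0.
(2) is the remaining candidate, and it agrees with G on all 4 inputs.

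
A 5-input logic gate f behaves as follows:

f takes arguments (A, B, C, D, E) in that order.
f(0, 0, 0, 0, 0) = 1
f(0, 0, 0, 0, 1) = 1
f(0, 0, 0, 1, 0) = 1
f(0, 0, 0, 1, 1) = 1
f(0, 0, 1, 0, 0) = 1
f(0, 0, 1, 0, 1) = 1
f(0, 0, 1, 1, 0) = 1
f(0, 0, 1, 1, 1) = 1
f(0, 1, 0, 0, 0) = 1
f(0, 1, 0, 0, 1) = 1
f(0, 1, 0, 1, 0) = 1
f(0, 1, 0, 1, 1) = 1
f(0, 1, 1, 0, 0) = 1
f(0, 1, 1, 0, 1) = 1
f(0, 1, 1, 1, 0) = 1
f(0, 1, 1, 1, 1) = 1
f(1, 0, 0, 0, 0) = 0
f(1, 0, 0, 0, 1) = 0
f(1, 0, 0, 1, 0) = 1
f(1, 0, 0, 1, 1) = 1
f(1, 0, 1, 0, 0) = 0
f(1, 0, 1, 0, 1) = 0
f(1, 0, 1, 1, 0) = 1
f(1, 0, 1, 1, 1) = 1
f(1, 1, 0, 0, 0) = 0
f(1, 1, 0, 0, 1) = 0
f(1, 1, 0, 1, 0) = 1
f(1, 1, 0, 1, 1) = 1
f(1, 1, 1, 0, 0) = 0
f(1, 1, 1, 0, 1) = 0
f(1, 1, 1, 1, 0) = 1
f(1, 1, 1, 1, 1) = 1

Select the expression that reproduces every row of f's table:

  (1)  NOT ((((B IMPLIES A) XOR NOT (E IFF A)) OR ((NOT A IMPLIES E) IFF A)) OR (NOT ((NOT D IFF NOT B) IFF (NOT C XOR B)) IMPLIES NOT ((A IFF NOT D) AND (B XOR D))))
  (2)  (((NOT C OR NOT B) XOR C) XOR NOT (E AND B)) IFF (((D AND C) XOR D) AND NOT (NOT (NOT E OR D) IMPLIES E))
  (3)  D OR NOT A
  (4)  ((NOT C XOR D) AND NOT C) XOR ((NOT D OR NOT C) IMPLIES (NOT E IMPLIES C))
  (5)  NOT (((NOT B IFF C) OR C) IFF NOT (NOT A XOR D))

3

(1): at (0,0,0,0,0) it gives 0, but f = 1 — eliminated.
(2): at (0,0,1,0,0) it gives 0, but f = 1 — eliminated.
(4): at (0,0,0,0,1) it gives 0, but f = 1 — eliminated.
(5): at (0,0,0,0,0) it gives 0, but f = 1 — eliminated.
Only (3) survives; checking it on all 32 rows confirms it matches f.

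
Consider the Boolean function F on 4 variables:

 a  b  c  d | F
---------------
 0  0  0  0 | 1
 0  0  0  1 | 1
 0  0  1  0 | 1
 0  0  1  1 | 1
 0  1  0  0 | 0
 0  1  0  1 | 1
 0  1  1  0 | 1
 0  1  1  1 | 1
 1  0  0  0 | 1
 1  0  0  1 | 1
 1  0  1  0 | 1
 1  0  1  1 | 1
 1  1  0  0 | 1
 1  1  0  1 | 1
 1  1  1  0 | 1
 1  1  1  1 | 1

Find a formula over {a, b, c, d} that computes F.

F(a, b, c, d) = not (((not a and b) and not c) and not d)

F is 0 on exactly one input, (0,1,0,0), whose minterm is ¬a·b·¬c·¬d. So F is the negation of that single conjunction.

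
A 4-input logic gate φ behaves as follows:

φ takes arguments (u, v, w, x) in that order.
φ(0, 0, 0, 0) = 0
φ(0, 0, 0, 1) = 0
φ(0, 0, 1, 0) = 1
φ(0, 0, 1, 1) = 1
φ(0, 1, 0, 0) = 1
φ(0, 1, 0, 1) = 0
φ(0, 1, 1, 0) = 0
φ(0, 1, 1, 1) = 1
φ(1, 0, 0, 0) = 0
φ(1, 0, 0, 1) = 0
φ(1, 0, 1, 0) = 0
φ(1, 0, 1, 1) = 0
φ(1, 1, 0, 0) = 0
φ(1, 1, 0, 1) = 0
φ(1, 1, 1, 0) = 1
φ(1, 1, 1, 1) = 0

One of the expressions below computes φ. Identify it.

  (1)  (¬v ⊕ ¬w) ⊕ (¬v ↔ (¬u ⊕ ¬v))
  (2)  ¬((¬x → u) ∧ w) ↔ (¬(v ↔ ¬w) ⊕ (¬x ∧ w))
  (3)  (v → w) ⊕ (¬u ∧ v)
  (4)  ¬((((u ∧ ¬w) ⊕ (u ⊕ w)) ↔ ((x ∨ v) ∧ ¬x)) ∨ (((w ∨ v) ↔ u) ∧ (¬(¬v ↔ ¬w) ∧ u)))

(1) disagrees with φ on (0,1,0,1) (formula → 1, table → 0); rule it out.
(2) disagrees with φ on (0,0,0,0) (formula → 1, table → 0); rule it out.
(3) disagrees with φ on (0,0,0,0) (formula → 1, table → 0); rule it out.
That leaves (4). Evaluating it on every row reproduces the table of φ exactly.

4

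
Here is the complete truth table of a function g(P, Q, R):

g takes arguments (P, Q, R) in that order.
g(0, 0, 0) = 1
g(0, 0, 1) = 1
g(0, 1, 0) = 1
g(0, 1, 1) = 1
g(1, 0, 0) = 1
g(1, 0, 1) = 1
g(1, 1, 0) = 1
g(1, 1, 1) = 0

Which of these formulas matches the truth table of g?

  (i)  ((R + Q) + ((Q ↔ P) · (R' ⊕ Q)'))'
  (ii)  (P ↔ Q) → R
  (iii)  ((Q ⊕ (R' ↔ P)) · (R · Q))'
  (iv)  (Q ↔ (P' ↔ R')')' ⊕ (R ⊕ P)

(i) disagrees with g on (0,0,1) (formula → 0, table → 1); rule it out.
(ii) disagrees with g on (0,0,0) (formula → 0, table → 1); rule it out.
(iv) disagrees with g on (0,0,0) (formula → 0, table → 1); rule it out.
That leaves (iii). Evaluating it on every row reproduces the table of g exactly.

iii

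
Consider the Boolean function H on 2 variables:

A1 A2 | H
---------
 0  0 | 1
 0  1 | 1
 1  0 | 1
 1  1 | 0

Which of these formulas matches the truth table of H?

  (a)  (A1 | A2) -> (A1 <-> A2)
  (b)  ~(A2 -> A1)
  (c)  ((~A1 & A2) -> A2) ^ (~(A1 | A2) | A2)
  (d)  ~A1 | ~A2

d

(a) disagrees with H on (0,1) (formula → 0, table → 1); rule it out.
(b) disagrees with H on (0,0) (formula → 0, table → 1); rule it out.
(c) disagrees with H on (0,0) (formula → 0, table → 1); rule it out.
That leaves (d). Evaluating it on every row reproduces the table of H exactly.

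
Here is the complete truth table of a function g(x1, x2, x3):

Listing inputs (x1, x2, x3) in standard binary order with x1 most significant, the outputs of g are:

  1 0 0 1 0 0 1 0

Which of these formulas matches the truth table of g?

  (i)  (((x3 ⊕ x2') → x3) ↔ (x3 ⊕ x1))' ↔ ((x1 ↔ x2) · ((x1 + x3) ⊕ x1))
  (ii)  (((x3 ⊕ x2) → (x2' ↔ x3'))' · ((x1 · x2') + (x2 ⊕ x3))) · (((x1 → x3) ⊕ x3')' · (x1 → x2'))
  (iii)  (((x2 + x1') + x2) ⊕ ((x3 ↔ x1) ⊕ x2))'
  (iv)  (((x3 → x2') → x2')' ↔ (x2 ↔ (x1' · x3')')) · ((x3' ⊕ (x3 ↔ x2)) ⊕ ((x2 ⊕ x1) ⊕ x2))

(ii) disagrees with g on (0,0,0) (formula → 0, table → 1); rule it out.
(iii) disagrees with g on (1,0,0) (formula → 1, table → 0); rule it out.
(iv) disagrees with g on (0,0,0) (formula → 0, table → 1); rule it out.
Only (i) survives; checking it on all 8 rows confirms it matches g.

i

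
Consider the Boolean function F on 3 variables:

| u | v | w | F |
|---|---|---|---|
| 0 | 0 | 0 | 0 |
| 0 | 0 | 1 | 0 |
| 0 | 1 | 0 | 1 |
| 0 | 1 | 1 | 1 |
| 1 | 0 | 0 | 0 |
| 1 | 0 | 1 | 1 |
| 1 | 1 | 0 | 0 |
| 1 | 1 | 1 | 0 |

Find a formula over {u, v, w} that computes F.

F(u, v, w) = (((not u and v) and not w) or ((not u and v) and w)) or ((u and not v) and w)

F=1 on 3 inputs: (0,1,0), (0,1,1), (1,0,1). Reading each as a conjunction of literals (¬u·v·¬w, ¬u·v·w, u·¬v·w) and taking the OR gives the canonical DNF.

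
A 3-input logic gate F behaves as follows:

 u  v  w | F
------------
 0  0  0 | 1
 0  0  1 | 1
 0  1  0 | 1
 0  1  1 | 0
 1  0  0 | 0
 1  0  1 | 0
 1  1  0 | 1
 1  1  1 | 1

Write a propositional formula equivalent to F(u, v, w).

The 0-rows are (0,1,1), (1,0,0), (1,0,1). Take each as a conjunction (¬u·v·w, u·¬v·¬w, u·¬v·w), form their disjunction, and complement — that gives a formula that is 1 everywhere F is.

F(u, v, w) = ((((u' · v) · w) + ((u · v') · w')) + ((u · v') · w))'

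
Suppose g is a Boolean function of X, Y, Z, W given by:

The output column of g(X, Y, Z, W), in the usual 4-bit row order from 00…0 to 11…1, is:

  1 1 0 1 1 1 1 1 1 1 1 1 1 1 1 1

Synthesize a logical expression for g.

g(X, Y, Z, W) = not (((not X and not Y) and Z) and not W)

g is 0 on exactly one input, (0,0,1,0), whose minterm is ¬X·¬Y·Z·¬W. So g is the negation of that single conjunction.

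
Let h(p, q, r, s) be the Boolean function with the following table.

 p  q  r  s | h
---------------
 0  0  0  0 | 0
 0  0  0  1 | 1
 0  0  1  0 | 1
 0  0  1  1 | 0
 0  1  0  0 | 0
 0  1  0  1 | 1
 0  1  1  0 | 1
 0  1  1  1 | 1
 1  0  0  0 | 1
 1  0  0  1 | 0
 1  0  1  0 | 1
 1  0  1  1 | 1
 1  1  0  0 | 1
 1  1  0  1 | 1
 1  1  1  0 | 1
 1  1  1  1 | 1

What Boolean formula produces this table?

h(p, q, r, s) = ~((((((~p & ~q) & ~r) & ~s) | (((~p & ~q) & r) & s)) | (((~p & q) & ~r) & ~s)) | (((p & ~q) & ~r) & s))

The 0-rows are (0,0,0,0), (0,0,1,1), (0,1,0,0), (1,0,0,1). Take each as a conjunction (¬p·¬q·¬r·¬s, ¬p·¬q·r·s, ¬p·q·¬r·¬s, p·¬q·¬r·s), form their disjunction, and complement — that gives a formula that is 1 everywhere h is.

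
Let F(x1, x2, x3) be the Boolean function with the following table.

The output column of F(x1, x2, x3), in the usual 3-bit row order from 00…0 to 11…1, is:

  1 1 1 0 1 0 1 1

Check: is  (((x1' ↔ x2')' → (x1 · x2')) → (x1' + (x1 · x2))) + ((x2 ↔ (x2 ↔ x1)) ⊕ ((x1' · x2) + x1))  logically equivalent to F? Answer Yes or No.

No

Evaluate (((x1' ↔ x2')' → (x1 · x2')) → (x1' + (x1 · x2))) + ((x2 ↔ (x2 ↔ x1)) ⊕ ((x1' · x2) + x1)) on each row and compare to F:
  x1=0, x2=0, x3=0: formula gives 1, F = 1 ✓
  x1=0, x2=0, x3=1: formula gives 1, F = 1 ✓
  x1=0, x2=1, x3=0: formula gives 1, F = 1 ✓
  x1=0, x2=1, x3=1: formula gives 1, but F = 0 ✗
A single disagreement suffices: at (0,1,1) they differ, so the formula does not compute F.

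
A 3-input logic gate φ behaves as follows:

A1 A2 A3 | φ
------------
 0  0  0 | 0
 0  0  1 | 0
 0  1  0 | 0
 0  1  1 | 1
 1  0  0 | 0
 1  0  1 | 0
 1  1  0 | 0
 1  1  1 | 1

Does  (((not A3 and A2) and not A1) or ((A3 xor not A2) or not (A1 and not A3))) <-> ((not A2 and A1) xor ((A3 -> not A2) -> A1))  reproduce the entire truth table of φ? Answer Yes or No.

Yes

Check the formula against φ row by row:
  A1=0, A2=0, A3=0: formula gives 0, φ = 0 ✓
  A1=0, A2=0, A3=1: formula gives 0, φ = 0 ✓
  A1=0, A2=1, A3=0: formula gives 0, φ = 0 ✓
  A1=0, A2=1, A3=1: formula gives 1, φ = 1 ✓
  A1=1, A2=0, A3=0: formula gives 0, φ = 0 ✓
  …and likewise for the remaining 3 rows.
Every row agrees, so the formula is equivalent.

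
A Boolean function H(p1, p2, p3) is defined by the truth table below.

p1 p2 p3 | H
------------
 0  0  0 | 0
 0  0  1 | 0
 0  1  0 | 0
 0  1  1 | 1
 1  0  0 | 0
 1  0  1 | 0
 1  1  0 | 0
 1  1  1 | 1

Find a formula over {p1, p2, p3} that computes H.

Collect the rows where H=1 — (0,1,1), (1,1,1) — and write one minterm per row: ¬p1·p2·p3, p1·p2·p3. Their union (logical OR) reproduces the table exactly.

H(p1, p2, p3) = ((p1' · p2) · p3) + ((p1 · p2) · p3)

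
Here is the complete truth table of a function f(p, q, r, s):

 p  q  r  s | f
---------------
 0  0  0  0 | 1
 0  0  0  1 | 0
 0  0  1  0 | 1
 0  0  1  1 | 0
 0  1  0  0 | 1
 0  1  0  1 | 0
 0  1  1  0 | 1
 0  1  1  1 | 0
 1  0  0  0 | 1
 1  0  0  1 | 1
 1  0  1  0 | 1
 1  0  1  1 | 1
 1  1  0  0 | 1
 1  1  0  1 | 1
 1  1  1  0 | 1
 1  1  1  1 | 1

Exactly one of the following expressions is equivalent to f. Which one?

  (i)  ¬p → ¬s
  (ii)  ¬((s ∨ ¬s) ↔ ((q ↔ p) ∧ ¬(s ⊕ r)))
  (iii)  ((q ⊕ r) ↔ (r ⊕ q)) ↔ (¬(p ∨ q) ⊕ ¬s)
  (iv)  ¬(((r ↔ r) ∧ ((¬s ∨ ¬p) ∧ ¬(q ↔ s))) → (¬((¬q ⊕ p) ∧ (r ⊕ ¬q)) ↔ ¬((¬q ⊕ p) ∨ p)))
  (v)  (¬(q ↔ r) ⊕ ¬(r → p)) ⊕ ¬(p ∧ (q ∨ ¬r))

i

(ii) disagrees with f on (0,0,0,0) (formula → 0, table → 1); rule it out.
(iii) disagrees with f on (0,0,0,0) (formula → 0, table → 1); rule it out.
(iv) disagrees with f on (0,0,0,0) (formula → 0, table → 1); rule it out.
(v) disagrees with f on (0,0,0,1) (formula → 1, table → 0); rule it out.
That leaves (i). Evaluating it on every row reproduces the table of f exactly.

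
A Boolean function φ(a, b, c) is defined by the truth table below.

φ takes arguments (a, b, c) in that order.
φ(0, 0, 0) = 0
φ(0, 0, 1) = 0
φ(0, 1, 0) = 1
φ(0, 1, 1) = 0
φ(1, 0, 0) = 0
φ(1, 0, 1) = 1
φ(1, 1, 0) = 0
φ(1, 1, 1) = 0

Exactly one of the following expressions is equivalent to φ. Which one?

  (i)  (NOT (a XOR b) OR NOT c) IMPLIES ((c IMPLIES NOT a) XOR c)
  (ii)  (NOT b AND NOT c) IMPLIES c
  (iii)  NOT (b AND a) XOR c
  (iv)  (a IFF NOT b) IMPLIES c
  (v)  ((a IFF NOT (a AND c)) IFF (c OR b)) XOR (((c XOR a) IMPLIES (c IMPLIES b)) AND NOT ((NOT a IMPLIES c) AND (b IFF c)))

v

(i): at (0,0,0) it gives 1, but φ = 0 — eliminated.
(ii): at (0,0,1) it gives 1, but φ = 0 — eliminated.
(iii): at (0,0,0) it gives 1, but φ = 0 — eliminated.
(iv): at (0,0,0) it gives 1, but φ = 0 — eliminated.
That leaves (v). Evaluating it on every row reproduces the table of φ exactly.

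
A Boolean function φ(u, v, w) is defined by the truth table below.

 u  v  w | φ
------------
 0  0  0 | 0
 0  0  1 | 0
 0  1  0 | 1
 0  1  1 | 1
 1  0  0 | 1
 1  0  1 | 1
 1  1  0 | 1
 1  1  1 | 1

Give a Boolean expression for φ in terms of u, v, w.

There are just 2 zero rows: (0,0,0), (0,0,1). Their minterms are ¬u·¬v·¬w, ¬u·¬v·w; the OR of those covers precisely the 0-outputs, and negating it yields φ.

φ(u, v, w) = NOT (((NOT u AND NOT v) AND NOT w) OR ((NOT u AND NOT v) AND w))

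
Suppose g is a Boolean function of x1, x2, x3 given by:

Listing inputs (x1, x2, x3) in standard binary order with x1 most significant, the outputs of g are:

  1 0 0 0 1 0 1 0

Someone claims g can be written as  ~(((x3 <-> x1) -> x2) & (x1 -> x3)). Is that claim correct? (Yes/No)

Test each input against both g and the formula:
  x1=0, x2=0, x3=0: formula gives 1, g = 1 ✓
  x1=0, x2=0, x3=1: formula gives 0, g = 0 ✓
  x1=0, x2=1, x3=0: formula gives 0, g = 0 ✓
  x1=0, x2=1, x3=1: formula gives 0, g = 0 ✓
  x1=1, x2=0, x3=0: formula gives 1, g = 1 ✓
  x1=1, x2=0, x3=1: formula gives 1, but g = 0 ✗
Row (1,0,1) is a counterexample, so the formula is not equivalent to g.

No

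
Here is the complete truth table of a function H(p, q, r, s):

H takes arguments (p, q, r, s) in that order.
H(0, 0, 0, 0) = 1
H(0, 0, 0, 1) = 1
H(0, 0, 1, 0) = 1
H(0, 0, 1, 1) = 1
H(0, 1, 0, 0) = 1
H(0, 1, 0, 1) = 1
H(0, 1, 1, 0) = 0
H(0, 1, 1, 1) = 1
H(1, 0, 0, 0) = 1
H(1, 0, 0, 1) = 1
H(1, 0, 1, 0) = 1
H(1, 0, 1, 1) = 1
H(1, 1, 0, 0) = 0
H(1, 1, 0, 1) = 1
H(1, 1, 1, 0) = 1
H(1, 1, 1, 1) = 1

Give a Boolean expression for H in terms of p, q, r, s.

There are just 2 zero rows: (0,1,1,0), (1,1,0,0). Their minterms are ¬p·q·r·¬s, p·q·¬r·¬s; the OR of those covers precisely the 0-outputs, and negating it yields H.

H(p, q, r, s) = ~((((~p & q) & r) & ~s) | (((p & q) & ~r) & ~s))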